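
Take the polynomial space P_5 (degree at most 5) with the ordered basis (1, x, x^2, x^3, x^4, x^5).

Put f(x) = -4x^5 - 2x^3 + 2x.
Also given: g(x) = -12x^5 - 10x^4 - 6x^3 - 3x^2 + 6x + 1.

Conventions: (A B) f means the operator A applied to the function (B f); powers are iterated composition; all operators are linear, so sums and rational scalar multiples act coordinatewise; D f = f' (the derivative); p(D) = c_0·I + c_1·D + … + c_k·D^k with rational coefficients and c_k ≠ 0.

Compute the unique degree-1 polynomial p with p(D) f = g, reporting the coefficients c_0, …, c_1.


D^0 f = -4x^5 - 2x^3 + 2x
D^1 f = -20x^4 - 6x^2 + 2
matching coefficients of g against c_0 f + c_1 Df + … from the top degree down determines the c_i
solution: c_0 = 3, c_1 = 1/2

c_0 = 3, c_1 = 1/2


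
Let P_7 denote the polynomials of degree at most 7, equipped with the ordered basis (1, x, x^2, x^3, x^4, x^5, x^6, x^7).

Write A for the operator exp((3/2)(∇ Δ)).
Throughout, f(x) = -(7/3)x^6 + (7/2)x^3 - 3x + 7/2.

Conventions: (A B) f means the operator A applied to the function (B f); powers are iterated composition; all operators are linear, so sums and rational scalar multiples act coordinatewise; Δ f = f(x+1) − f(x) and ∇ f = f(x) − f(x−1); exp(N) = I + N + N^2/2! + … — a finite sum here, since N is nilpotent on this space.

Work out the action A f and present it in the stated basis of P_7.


the result is g(x) = -(7/3)x^6 - 105x^4 + (7/2)x^3 - 1050x^2 + (57/2)x - 2527/2

order-1 term: -105x^4 - 105x^2 + (63/2)x - 7
order-2 term: -945x^2 - 315
order-3 term: -945
the series for exp((3/2)(∇ Δ)) f terminates at order 3
exp((3/2)(∇ Δ)) f = -(7/3)x^6 - 105x^4 + (7/2)x^3 - 1050x^2 + (57/2)x - 2527/2


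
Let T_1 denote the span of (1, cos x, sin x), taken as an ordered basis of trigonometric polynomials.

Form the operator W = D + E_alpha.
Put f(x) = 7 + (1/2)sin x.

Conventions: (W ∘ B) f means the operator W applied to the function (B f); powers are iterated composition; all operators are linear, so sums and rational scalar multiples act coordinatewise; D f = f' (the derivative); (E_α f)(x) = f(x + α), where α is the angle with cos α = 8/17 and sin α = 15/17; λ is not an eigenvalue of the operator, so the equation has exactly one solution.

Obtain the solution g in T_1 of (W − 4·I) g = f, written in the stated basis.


write g with unknown coordinates in the stated basis and equate coefficients in (W − 4·I) g = f
solving from the highest basis element down gives g = -7/3 - (1/17)cos x - (15/136)sin x
check: W g = -7/3 - (4/17)cos x + (1/17)sin x
so W g − 4·g = 7 + (1/2)sin x = f ✓

g(x) = -7/3 - (1/17)cos x - (15/136)sin x


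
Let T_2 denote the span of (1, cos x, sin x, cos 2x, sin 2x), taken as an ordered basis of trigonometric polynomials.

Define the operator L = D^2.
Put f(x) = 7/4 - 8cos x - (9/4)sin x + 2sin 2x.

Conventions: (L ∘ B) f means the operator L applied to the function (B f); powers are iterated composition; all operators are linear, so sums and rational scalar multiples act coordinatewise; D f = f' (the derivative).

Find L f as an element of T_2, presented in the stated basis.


D f = -(9/4)cos x + 8sin x + 4cos 2x
D D f = 8cos x + (9/4)sin x - 8sin 2x

g(x) = 8cos x + (9/4)sin x - 8sin 2x


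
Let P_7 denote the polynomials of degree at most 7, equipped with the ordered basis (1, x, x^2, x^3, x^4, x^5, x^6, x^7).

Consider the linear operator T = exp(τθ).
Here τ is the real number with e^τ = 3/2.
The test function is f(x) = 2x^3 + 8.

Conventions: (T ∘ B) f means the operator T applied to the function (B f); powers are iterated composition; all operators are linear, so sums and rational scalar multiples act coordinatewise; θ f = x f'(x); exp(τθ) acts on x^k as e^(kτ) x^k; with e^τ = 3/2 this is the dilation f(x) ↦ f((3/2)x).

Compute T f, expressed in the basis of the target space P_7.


exp(τθ) x^k = e^(kτ) x^k; with e^τ = 3/2 this sends x^k to (3/2)^k x^k
x^3 ↦ 27/8 x^3
applying this coordinatewise to f: exp(τθ) f = (27/4)x^3 + 8

the result is g(x) = (27/4)x^3 + 8


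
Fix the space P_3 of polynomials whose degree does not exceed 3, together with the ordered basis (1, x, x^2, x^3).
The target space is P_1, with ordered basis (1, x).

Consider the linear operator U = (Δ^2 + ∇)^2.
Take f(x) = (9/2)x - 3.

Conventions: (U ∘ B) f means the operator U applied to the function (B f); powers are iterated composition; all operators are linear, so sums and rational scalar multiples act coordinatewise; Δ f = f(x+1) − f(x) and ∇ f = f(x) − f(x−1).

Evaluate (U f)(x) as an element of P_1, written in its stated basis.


g(x) = 0

Δ f = 9/2
Δ Δ f = 0
∇ f = 9/2
(Δ^2 + ∇) f = 9/2
Δ (Δ^2 + ∇) f = 0
Δ Δ (Δ^2 + ∇) f = 0
∇ (Δ^2 + ∇) f = 0
(Δ^2 + ∇) (Δ^2 + ∇) f = 0


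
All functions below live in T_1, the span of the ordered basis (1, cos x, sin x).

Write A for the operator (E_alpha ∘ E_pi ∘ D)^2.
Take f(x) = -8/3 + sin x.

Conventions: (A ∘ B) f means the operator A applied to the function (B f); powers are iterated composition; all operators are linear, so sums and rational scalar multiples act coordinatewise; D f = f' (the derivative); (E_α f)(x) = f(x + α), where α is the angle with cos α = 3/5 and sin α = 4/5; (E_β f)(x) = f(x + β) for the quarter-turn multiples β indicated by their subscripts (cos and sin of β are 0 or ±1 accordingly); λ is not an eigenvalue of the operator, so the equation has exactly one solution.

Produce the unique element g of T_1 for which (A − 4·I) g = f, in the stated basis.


the image equals g(x) = 2/3 + (8/123)cos x - (31/123)sin x

write g with unknown coordinates in the stated basis and equate coefficients in (A − 4·I) g = f
solving from the highest basis element down gives g = 2/3 + (8/123)cos x - (31/123)sin x
check: A g = (32/123)cos x - (1/123)sin x
so A g − 4·g = -8/3 + sin x = f ✓


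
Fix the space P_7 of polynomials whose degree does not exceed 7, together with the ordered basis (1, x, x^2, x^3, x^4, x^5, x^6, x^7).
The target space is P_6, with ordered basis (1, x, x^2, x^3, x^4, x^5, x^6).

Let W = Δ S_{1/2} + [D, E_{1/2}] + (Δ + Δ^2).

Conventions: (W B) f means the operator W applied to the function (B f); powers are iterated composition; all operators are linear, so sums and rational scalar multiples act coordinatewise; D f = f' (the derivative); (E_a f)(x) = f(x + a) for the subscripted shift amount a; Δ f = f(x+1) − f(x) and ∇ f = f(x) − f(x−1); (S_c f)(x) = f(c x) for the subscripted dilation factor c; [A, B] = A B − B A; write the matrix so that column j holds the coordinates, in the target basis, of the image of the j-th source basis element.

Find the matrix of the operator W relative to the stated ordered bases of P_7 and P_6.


image of 1: 0
image of x: 3/2
image of x^2: (5/2)x + 13/4
image of x^3: (27/8)x^2 + (75/8)x + 57/8
image of x^4: (17/4)x^3 + (147/8)x^2 + (113/4)x + 241/16
image of x^5: (165/32)x^4 + (485/16)x^3 + (1125/16)x^2 + (2405/32)x + 993/32
image of x^6: (195/32)x^5 + (2895/64)x^4 + (2245/16)x^3 + (14415/64)x^2 + (5955/32)x + 4033/64
image of x^7: (903/128)x^6 + (8085/128)x^5 + (31395/128)x^4 + (67235/128)x^3 + (83349/128)x^2 + (56455/128)x + 16257/128
each image's coordinates form column j of the matrix

the matrix is [[0, 3/2, 13/4, 57/8, 241/16, 993/32, 4033/64, 16257/128]; [0, 0, 5/2, 75/8, 113/4, 2405/32, 5955/32, 56455/128]; [0, 0, 0, 27/8, 147/8, 1125/16, 14415/64, 83349/128]; [0, 0, 0, 0, 17/4, 485/16, 2245/16, 67235/128]; [0, 0, 0, 0, 0, 165/32, 2895/64, 31395/128]; [0, 0, 0, 0, 0, 0, 195/32, 8085/128]; [0, 0, 0, 0, 0, 0, 0, 903/128]] (rows listed top to bottom)


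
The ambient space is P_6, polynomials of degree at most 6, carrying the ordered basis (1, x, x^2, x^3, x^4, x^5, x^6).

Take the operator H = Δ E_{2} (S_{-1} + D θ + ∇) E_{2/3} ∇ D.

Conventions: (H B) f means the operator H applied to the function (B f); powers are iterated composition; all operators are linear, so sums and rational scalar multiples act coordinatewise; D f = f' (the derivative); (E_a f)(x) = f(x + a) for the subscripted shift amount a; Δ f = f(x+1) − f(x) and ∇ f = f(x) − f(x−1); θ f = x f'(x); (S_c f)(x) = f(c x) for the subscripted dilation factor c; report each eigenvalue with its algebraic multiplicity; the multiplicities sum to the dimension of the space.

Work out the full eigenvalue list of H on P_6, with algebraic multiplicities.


image of 1: 0
image of x: 0
image of x^2: 0
image of x^3: -6
image of x^4: 24x + 128
image of x^5: -60x^2 + 200x + 2590/3
image of x^6: 120x^3 + 2640x^2 + 11140x + 121900/9
the matrix is upper triangular; its diagonal is (0, 0, 0, 0, 0, 0, 0)
for a triangular matrix the eigenvalues are the diagonal entries, with algebraic multiplicity their repetition count

λ = 0 (multiplicity 7)


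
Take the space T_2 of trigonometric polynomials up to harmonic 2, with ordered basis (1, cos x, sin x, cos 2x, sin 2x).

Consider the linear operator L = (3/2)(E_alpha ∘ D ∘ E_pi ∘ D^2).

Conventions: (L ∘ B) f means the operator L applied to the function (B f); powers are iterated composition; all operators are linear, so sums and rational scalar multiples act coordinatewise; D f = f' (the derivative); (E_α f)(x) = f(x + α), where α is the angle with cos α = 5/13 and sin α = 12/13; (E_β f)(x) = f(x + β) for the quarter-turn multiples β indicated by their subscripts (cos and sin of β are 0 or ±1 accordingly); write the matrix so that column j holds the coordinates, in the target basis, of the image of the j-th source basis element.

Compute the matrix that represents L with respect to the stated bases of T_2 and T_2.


the matrix is [[0, 0, 0, 0, 0]; [0, -18/13, 15/26, 0, 0]; [0, -15/26, -18/13, 0, 0]; [0, 0, 0, 1440/169, 1428/169]; [0, 0, 0, -1428/169, 1440/169]] (rows listed top to bottom)

image of 1: 0
image of cos x: -(18/13)cos x - (15/26)sin x
image of sin x: (15/26)cos x - (18/13)sin x
image of cos 2x: (1440/169)cos 2x - (1428/169)sin 2x
image of sin 2x: (1428/169)cos 2x + (1440/169)sin 2x
each image's coordinates form column j of the matrix


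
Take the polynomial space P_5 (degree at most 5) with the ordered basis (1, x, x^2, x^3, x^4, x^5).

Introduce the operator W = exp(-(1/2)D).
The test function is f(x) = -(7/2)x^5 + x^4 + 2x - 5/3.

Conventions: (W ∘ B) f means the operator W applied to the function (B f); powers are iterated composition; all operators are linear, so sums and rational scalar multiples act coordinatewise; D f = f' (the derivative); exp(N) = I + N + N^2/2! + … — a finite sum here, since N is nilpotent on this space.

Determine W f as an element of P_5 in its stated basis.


order-1 term: (35/4)x^4 - 2x^3 - 1
order-2 term: -(35/4)x^3 + (3/2)x^2
order-3 term: (35/8)x^2 - (1/2)x
order-4 term: -(35/32)x + 1/16
order-5 term: 7/64
the series for exp(-(1/2)D) f terminates at order 5
exp(-(1/2)D) f = -(7/2)x^5 + (39/4)x^4 - (43/4)x^3 + (47/8)x^2 + (13/32)x - 479/192

the image equals g(x) = -(7/2)x^5 + (39/4)x^4 - (43/4)x^3 + (47/8)x^2 + (13/32)x - 479/192


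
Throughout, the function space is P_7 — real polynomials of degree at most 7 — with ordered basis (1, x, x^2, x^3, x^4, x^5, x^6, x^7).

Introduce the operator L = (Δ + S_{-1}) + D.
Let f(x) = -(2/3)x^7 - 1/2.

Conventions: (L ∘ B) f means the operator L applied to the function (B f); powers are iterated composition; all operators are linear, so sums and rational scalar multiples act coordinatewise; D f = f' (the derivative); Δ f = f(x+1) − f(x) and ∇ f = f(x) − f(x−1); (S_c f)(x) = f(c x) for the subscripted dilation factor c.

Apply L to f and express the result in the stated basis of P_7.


Δ f = -(14/3)x^6 - 14x^5 - (70/3)x^4 - (70/3)x^3 - 14x^2 - (14/3)x - 2/3
S_{-1} f = (2/3)x^7 - 1/2
(Δ + S_{-1}) f = (2/3)x^7 - (14/3)x^6 - 14x^5 - (70/3)x^4 - (70/3)x^3 - 14x^2 - (14/3)x - 7/6
D f = -(14/3)x^6
((Δ + S_{-1}) + D) f = (2/3)x^7 - (28/3)x^6 - 14x^5 - (70/3)x^4 - (70/3)x^3 - 14x^2 - (14/3)x - 7/6

the image equals g(x) = (2/3)x^7 - (28/3)x^6 - 14x^5 - (70/3)x^4 - (70/3)x^3 - 14x^2 - (14/3)x - 7/6


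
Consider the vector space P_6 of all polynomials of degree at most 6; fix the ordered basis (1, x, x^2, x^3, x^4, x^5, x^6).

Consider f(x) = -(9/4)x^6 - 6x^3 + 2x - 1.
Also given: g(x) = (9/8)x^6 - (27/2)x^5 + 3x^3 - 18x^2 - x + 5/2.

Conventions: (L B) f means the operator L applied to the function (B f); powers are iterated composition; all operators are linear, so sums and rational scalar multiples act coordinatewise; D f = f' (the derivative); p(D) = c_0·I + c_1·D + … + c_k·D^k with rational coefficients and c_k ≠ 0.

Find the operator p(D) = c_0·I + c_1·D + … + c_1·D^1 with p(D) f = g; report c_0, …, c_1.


c_0 = -1/2, c_1 = 1

D^0 f = -(9/4)x^6 - 6x^3 + 2x - 1
D^1 f = -(27/2)x^5 - 18x^2 + 2
matching coefficients of g against c_0 f + c_1 Df + … from the top degree down determines the c_i
solution: c_0 = -1/2, c_1 = 1


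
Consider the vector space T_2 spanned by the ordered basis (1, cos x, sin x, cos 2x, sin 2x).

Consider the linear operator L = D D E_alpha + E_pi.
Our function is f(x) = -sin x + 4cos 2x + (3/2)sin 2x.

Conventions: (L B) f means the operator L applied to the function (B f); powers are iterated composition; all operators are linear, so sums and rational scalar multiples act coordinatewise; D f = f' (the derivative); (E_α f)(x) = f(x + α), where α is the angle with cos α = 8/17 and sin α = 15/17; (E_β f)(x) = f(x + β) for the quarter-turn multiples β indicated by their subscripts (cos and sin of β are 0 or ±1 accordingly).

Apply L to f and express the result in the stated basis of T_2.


g(x) = (15/17)cos x + (25/17)sin x + (2292/289)cos 2x + (10479/578)sin 2x

E_alpha f = -(15/17)cos x - (8/17)sin x - (284/289)cos 2x - (2403/578)sin 2x
D E_alpha f = -(8/17)cos x + (15/17)sin x - (2403/289)cos 2x + (568/289)sin 2x
D D E_alpha f = (15/17)cos x + (8/17)sin x + (1136/289)cos 2x + (4806/289)sin 2x
E_pi f = sin x + 4cos 2x + (3/2)sin 2x
(D D E_alpha + E_pi) f = (15/17)cos x + (25/17)sin x + (2292/289)cos 2x + (10479/578)sin 2x


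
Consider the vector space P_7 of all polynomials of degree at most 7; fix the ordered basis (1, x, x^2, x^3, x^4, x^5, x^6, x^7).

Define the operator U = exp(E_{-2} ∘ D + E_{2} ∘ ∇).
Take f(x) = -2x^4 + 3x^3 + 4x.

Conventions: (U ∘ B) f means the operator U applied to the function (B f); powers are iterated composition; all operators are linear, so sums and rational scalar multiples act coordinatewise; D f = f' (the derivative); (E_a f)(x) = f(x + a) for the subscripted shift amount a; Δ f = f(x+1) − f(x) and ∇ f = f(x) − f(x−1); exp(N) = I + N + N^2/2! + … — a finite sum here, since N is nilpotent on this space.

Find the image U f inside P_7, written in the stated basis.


the image equals g(x) = -2x^4 - 13x^3 - 18x^2 - 137x - 189

order-1 term: -16x^3 + 30x^2 - 161x + 99
order-2 term: -48x^2 + 84x - 328
order-3 term: -64x + 72
order-4 term: -32
the series for exp(E_{-2} ∘ D + E_{2} ∘ ∇) f terminates at order 4
exp(E_{-2} ∘ D + E_{2} ∘ ∇) f = -2x^4 - 13x^3 - 18x^2 - 137x - 189


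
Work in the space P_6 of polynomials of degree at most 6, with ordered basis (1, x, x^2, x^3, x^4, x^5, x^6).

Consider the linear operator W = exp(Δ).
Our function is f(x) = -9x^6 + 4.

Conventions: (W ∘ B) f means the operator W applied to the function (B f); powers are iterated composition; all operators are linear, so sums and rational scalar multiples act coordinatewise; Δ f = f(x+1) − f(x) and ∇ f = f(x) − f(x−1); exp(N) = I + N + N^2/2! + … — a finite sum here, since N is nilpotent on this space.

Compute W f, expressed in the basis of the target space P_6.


the image equals g(x) = -9x^6 - 54x^5 - 270x^4 - 900x^3 - 2025x^2 - 2808x - 1823

order-1 term: -54x^5 - 135x^4 - 180x^3 - 135x^2 - 54x - 9
order-2 term: -135x^4 - 540x^3 - 945x^2 - 810x - 279
order-3 term: -180x^3 - 810x^2 - 1350x - 810
order-4 term: -135x^2 - 540x - 585
order-5 term: -54x - 135
order-6 term: -9
the series for exp(Δ) f terminates at order 6
exp(Δ) f = -9x^6 - 54x^5 - 270x^4 - 900x^3 - 2025x^2 - 2808x - 1823


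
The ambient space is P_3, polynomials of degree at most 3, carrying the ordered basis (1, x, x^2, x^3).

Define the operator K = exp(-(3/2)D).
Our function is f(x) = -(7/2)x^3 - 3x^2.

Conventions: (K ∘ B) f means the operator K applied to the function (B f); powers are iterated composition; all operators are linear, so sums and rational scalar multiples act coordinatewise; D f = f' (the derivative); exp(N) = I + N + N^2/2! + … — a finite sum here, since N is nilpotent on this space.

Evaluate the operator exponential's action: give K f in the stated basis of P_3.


order-1 term: (63/4)x^2 + 9x
order-2 term: -(189/8)x - 27/4
order-3 term: 189/16
the series for exp(-(3/2)D) f terminates at order 3
exp(-(3/2)D) f = -(7/2)x^3 + (51/4)x^2 - (117/8)x + 81/16

g(x) = -(7/2)x^3 + (51/4)x^2 - (117/8)x + 81/16


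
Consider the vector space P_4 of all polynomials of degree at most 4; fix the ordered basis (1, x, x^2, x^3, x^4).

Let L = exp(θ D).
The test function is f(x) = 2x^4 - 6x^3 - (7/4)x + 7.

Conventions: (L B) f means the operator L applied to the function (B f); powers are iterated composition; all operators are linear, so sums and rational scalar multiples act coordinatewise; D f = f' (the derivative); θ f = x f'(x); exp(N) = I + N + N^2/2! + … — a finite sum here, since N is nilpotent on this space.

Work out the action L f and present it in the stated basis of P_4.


the result is g(x) = 2x^4 + 18x^3 + 36x^2 + (41/4)x + 7

order-1 term: 24x^3 - 36x^2
order-2 term: 72x^2 - 36x
order-3 term: 48x
the series for exp(θ D) f terminates at order 3
exp(θ D) f = 2x^4 + 18x^3 + 36x^2 + (41/4)x + 7


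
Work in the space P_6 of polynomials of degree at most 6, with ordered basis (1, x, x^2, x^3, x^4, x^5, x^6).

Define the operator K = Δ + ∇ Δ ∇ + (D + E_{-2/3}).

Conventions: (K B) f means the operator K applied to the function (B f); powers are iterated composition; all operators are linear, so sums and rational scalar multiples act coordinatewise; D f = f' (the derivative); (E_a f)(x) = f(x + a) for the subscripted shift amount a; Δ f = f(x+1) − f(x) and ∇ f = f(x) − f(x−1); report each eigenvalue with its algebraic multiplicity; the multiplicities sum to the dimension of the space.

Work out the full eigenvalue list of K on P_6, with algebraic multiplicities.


image of 1: 1
image of x: x + 4/3
image of x^2: x^2 + (8/3)x + 13/9
image of x^3: x^3 + 4x^2 + (13/3)x + 181/27
image of x^4: x^4 + (16/3)x^3 + (26/3)x^2 + (724/27)x - 875/81
image of x^5: x^5 + (20/3)x^4 + (130/9)x^3 + (1810/27)x^2 - (4375/81)x + 7501/243
image of x^6: x^6 + 8x^5 + (65/3)x^4 + (3620/27)x^3 - (4375/27)x^2 + (15002/81)x - 42947/729
the matrix is upper triangular; its diagonal is (1, 1, 1, 1, 1, 1, 1)
for a triangular matrix the eigenvalues are the diagonal entries, with algebraic multiplicity their repetition count

λ = 1 (multiplicity 7)


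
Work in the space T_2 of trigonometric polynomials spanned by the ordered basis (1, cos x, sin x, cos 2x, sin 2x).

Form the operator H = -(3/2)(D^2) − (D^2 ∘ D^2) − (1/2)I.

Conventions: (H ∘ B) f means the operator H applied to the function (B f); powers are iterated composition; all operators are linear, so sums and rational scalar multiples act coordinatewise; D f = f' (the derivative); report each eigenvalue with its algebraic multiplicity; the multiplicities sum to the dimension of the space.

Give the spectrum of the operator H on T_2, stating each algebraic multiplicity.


image of 1: -1/2
image of cos x: 0
image of sin x: 0
image of cos 2x: -(21/2)cos 2x
image of sin 2x: -(21/2)sin 2x
the matrix is diagonal; its diagonal is (-1/2, 0, 0, -21/2, -21/2)
for a triangular matrix the eigenvalues are the diagonal entries, with algebraic multiplicity their repetition count

λ = -21/2 (multiplicity 2), λ = -1/2 (multiplicity 1), λ = 0 (multiplicity 2)


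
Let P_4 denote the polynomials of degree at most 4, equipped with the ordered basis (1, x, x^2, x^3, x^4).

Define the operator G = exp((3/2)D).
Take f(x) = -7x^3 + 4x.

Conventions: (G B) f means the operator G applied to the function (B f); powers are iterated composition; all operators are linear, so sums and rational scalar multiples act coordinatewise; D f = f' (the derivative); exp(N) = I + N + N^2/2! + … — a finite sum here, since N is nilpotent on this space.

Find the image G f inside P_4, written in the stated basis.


order-1 term: -(63/2)x^2 + 6
order-2 term: -(189/4)x
order-3 term: -189/8
the series for exp((3/2)D) f terminates at order 3
exp((3/2)D) f = -7x^3 - (63/2)x^2 - (173/4)x - 141/8

the image equals g(x) = -7x^3 - (63/2)x^2 - (173/4)x - 141/8


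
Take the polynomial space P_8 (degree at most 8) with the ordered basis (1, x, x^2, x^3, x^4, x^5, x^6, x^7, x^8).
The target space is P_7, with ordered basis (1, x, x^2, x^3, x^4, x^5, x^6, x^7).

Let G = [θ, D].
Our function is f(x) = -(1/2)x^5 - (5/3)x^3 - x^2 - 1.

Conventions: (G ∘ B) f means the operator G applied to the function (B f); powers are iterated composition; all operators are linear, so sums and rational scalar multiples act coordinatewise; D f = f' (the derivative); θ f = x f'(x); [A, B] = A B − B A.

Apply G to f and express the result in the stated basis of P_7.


g(x) = (5/2)x^4 + 5x^2 + 2x

D f = -(5/2)x^4 - 5x^2 - 2x
θ D f = -10x^4 - 10x^2 - 2x
θ f = -(5/2)x^5 - 5x^3 - 2x^2
D θ f = -(25/2)x^4 - 15x^2 - 4x
[θ, D] f = (5/2)x^4 + 5x^2 + 2x


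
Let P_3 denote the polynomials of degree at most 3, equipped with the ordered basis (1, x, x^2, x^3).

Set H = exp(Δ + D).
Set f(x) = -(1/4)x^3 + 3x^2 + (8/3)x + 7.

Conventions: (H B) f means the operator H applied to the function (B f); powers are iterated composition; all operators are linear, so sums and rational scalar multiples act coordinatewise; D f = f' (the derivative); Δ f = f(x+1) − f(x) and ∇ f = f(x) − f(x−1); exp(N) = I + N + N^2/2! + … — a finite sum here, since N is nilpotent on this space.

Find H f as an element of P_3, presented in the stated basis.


order-1 term: -(3/2)x^2 + (45/4)x + 97/12
order-2 term: -3x + 21/2
order-3 term: -2
the series for exp(Δ + D) f terminates at order 3
exp(Δ + D) f = -(1/4)x^3 + (3/2)x^2 + (131/12)x + 283/12

g(x) = -(1/4)x^3 + (3/2)x^2 + (131/12)x + 283/12


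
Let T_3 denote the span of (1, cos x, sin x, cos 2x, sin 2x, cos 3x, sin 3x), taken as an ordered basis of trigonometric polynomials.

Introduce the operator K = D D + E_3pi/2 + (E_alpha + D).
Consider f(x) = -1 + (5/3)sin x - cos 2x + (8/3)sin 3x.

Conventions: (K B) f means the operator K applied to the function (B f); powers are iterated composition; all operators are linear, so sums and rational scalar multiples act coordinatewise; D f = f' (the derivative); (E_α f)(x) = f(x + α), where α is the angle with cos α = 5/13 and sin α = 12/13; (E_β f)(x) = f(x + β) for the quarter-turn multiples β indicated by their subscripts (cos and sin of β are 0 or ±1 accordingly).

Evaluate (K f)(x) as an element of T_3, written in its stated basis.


g(x) = -2 + (20/13)cos x - (40/39)sin x + (964/169)cos 2x + (458/169)sin 2x + (63680/6591)cos 3x - (174464/6591)sin 3x

D f = (5/3)cos x + 2sin 2x + 8cos 3x
D D f = -(5/3)sin x + 4cos 2x - 24sin 3x
E_3pi/2 f = -1 - (5/3)cos x + cos 2x + (8/3)cos 3x
E_alpha f = -1 + (20/13)cos x + (25/39)sin x + (119/169)cos 2x + (120/169)sin 2x - (2208/2197)cos 3x - (16280/6591)sin 3x
D f = (5/3)cos x + 2sin 2x + 8cos 3x
(E_alpha + D) f = -1 + (125/39)cos x + (25/39)sin x + (119/169)cos 2x + (458/169)sin 2x + (15368/2197)cos 3x - (16280/6591)sin 3x
(D D + E_3pi/2 + (E_alpha + D)) f = -2 + (20/13)cos x - (40/39)sin x + (964/169)cos 2x + (458/169)sin 2x + (63680/6591)cos 3x - (174464/6591)sin 3x


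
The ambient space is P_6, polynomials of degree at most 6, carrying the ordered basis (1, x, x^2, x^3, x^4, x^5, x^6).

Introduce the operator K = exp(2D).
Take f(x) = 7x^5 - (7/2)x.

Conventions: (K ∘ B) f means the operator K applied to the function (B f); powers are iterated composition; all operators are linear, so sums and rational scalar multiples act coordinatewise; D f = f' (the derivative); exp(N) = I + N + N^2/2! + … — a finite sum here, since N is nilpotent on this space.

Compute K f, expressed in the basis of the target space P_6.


the result is g(x) = 7x^5 + 70x^4 + 280x^3 + 560x^2 + (1113/2)x + 217

order-1 term: 70x^4 - 7
order-2 term: 280x^3
order-3 term: 560x^2
order-4 term: 560x
order-5 term: 224
the series for exp(2D) f terminates at order 5
exp(2D) f = 7x^5 + 70x^4 + 280x^3 + 560x^2 + (1113/2)x + 217


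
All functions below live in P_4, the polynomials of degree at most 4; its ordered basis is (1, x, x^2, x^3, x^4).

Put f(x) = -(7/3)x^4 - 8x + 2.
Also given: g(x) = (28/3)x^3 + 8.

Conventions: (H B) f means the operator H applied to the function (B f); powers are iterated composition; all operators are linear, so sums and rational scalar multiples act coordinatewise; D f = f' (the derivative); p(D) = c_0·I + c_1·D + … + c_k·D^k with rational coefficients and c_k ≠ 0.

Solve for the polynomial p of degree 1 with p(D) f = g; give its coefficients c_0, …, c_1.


D^0 f = -(7/3)x^4 - 8x + 2
D^1 f = -(28/3)x^3 - 8
matching coefficients of g against c_0 f + c_1 Df + … from the top degree down determines the c_i
solution: c_0 = 0, c_1 = -1

c_0 = 0, c_1 = -1


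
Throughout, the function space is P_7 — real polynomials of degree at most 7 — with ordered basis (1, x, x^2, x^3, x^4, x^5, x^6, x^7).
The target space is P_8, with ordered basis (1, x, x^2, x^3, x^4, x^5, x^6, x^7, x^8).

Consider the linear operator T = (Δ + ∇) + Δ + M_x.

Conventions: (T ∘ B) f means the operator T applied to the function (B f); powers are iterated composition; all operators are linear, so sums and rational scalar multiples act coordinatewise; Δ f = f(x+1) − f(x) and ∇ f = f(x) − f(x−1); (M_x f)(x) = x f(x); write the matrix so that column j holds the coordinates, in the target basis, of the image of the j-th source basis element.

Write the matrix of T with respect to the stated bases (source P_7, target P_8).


image of 1: x
image of x: x^2 + 3
image of x^2: x^3 + 6x + 1
image of x^3: x^4 + 9x^2 + 3x + 3
image of x^4: x^5 + 12x^3 + 6x^2 + 12x + 1
image of x^5: x^6 + 15x^4 + 10x^3 + 30x^2 + 5x + 3
image of x^6: x^7 + 18x^5 + 15x^4 + 60x^3 + 15x^2 + 18x + 1
image of x^7: x^8 + 21x^6 + 21x^5 + 105x^4 + 35x^3 + 63x^2 + 7x + 3
each image's coordinates form column j of the matrix

the matrix is [[0, 3, 1, 3, 1, 3, 1, 3]; [1, 0, 6, 3, 12, 5, 18, 7]; [0, 1, 0, 9, 6, 30, 15, 63]; [0, 0, 1, 0, 12, 10, 60, 35]; [0, 0, 0, 1, 0, 15, 15, 105]; [0, 0, 0, 0, 1, 0, 18, 21]; [0, 0, 0, 0, 0, 1, 0, 21]; [0, 0, 0, 0, 0, 0, 1, 0]; [0, 0, 0, 0, 0, 0, 0, 1]] (rows listed top to bottom)


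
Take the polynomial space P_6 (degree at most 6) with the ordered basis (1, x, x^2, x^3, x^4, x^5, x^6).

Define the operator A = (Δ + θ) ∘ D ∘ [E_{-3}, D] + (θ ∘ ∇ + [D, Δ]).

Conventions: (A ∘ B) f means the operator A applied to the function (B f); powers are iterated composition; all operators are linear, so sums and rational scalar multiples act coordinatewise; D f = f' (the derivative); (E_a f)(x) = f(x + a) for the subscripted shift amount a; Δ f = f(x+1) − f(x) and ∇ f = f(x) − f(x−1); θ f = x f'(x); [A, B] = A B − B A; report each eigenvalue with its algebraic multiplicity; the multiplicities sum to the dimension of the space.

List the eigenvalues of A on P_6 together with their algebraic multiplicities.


image of 1: 0
image of x: 0
image of x^2: 2x
image of x^3: 6x^2 - 3x
image of x^4: 12x^3 - 12x^2 + 4x
image of x^5: 20x^4 - 30x^3 + 20x^2 - 5x
image of x^6: 30x^5 - 60x^4 + 60x^3 - 30x^2 + 6x
the matrix is upper triangular; its diagonal is (0, 0, 0, 0, 0, 0, 0)
for a triangular matrix the eigenvalues are the diagonal entries, with algebraic multiplicity their repetition count

λ = 0 (multiplicity 7)


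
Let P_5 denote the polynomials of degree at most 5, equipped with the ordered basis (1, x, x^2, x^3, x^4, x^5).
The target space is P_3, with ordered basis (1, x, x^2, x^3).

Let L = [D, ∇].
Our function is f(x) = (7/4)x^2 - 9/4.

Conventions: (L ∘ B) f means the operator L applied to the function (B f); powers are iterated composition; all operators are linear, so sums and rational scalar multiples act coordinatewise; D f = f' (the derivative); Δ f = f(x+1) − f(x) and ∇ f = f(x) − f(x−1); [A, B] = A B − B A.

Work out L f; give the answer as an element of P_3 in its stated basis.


∇ f = (7/2)x - 7/4
D ∇ f = 7/2
D f = (7/2)x
∇ D f = 7/2
[D, ∇] f = 0

the image equals g(x) = 0


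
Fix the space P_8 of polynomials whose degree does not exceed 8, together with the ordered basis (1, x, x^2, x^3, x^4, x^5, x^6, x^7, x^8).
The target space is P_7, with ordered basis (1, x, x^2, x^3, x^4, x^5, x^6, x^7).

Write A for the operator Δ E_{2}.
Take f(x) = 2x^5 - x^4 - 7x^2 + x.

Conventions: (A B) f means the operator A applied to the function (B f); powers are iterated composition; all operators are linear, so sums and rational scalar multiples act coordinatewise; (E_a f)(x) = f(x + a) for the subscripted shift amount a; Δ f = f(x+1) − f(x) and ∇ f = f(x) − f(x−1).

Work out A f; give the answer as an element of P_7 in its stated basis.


E_{2} f = 2x^5 + 19x^4 + 72x^3 + 129x^2 + 101x + 22
Δ E_{2} f = 10x^4 + 96x^3 + 350x^2 + 560x + 323

the result is g(x) = 10x^4 + 96x^3 + 350x^2 + 560x + 323


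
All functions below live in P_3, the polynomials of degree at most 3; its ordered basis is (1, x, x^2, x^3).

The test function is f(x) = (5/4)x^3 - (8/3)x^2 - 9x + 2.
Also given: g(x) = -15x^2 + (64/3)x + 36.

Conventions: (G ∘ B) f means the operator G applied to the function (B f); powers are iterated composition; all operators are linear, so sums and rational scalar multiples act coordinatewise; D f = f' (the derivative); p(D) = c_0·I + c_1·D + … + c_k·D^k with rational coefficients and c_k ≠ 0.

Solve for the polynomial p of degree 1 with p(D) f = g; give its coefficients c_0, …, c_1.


c_0 = 0, c_1 = -4

D^0 f = (5/4)x^3 - (8/3)x^2 - 9x + 2
D^1 f = (15/4)x^2 - (16/3)x - 9
matching coefficients of g against c_0 f + c_1 Df + … from the top degree down determines the c_i
solution: c_0 = 0, c_1 = -4


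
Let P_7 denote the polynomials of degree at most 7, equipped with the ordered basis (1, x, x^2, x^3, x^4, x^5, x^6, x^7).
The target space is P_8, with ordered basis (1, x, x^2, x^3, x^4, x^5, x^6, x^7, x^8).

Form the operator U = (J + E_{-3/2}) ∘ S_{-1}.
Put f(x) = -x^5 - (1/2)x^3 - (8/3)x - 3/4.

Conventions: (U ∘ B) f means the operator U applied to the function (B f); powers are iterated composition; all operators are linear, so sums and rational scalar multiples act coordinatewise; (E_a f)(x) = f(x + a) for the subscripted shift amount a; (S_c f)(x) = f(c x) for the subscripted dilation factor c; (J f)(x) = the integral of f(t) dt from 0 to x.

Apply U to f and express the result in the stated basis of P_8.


the image equals g(x) = (1/6)x^6 + x^5 - (59/8)x^4 + 23x^3 - (104/3)x^2 + (1469/48)x - 449/32

S_{-1} f = x^5 + (1/2)x^3 + (8/3)x - 3/4
J S_{-1} f = (1/6)x^6 + (1/8)x^4 + (4/3)x^2 - (3/4)x
E_{-3/2} S_{-1} f = x^5 - (15/2)x^4 + 23x^3 - 36x^2 + (1505/48)x - 449/32
(J + E_{-3/2}) S_{-1} f = (1/6)x^6 + x^5 - (59/8)x^4 + 23x^3 - (104/3)x^2 + (1469/48)x - 449/32


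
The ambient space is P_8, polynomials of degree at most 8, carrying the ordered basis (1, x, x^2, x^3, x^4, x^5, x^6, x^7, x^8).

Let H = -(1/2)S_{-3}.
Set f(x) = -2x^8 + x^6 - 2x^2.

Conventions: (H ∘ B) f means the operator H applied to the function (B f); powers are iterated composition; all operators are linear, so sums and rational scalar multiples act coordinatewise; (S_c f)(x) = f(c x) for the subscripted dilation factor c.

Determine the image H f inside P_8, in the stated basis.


S_{-3} f = -13122x^8 + 729x^6 - 18x^2
(-(1/2)S_{-3}) f = 6561x^8 - (729/2)x^6 + 9x^2

the image equals g(x) = 6561x^8 - (729/2)x^6 + 9x^2


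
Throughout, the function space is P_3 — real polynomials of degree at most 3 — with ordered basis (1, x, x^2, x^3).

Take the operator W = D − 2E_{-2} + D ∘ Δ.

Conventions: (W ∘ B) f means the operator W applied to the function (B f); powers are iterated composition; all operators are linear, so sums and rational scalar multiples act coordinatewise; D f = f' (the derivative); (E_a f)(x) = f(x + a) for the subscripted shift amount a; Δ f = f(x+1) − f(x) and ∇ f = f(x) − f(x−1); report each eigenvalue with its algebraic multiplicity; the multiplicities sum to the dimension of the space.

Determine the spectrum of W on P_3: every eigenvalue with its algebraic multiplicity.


λ = -2 (multiplicity 4)

image of 1: -2
image of x: -2x + 5
image of x^2: -2x^2 + 10x - 6
image of x^3: -2x^3 + 15x^2 - 18x + 19
the matrix is upper triangular; its diagonal is (-2, -2, -2, -2)
for a triangular matrix the eigenvalues are the diagonal entries, with algebraic multiplicity their repetition count


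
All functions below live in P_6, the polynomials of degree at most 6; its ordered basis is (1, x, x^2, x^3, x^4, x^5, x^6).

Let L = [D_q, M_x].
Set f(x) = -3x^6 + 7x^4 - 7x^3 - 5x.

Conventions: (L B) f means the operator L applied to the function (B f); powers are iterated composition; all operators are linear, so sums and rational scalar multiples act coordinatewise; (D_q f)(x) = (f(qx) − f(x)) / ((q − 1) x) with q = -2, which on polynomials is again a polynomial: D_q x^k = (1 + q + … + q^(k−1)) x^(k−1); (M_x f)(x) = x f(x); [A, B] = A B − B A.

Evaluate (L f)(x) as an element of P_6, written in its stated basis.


M_x f = -3x^7 + 7x^5 - 7x^4 - 5x^2
D_q M_x f = -129x^6 + 77x^4 + 35x^3 + 5x
D_q f = 63x^5 - 35x^3 - 21x^2 - 5
M_x D_q f = 63x^6 - 35x^4 - 21x^3 - 5x
[D_q, M_x] f = -192x^6 + 112x^4 + 56x^3 + 10x

the image equals g(x) = -192x^6 + 112x^4 + 56x^3 + 10x


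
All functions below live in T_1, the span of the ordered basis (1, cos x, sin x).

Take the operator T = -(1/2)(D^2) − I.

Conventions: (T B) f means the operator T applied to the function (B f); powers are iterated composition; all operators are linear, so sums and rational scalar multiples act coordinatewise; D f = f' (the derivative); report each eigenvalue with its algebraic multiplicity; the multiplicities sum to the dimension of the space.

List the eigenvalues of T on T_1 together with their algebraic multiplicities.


image of 1: -1
image of cos x: -(1/2)cos x
image of sin x: -(1/2)sin x
the matrix is diagonal; its diagonal is (-1, -1/2, -1/2)
for a triangular matrix the eigenvalues are the diagonal entries, with algebraic multiplicity their repetition count

λ = -1 (multiplicity 1), λ = -1/2 (multiplicity 2)


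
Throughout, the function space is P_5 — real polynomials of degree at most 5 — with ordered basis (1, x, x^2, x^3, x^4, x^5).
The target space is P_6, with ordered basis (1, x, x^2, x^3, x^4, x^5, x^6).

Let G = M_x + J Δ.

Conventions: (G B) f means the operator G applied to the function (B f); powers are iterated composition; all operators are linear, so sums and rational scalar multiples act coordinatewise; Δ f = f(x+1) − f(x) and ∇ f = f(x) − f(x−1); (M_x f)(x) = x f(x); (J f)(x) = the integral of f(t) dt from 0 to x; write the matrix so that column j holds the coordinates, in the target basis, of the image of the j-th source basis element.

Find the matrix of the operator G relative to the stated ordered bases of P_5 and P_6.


image of 1: x
image of x: x^2 + x
image of x^2: x^3 + x^2 + x
image of x^3: x^4 + x^3 + (3/2)x^2 + x
image of x^4: x^5 + x^4 + 2x^3 + 2x^2 + x
image of x^5: x^6 + x^5 + (5/2)x^4 + (10/3)x^3 + (5/2)x^2 + x
each image's coordinates form column j of the matrix

the matrix is [[0, 0, 0, 0, 0, 0]; [1, 1, 1, 1, 1, 1]; [0, 1, 1, 3/2, 2, 5/2]; [0, 0, 1, 1, 2, 10/3]; [0, 0, 0, 1, 1, 5/2]; [0, 0, 0, 0, 1, 1]; [0, 0, 0, 0, 0, 1]] (rows listed top to bottom)


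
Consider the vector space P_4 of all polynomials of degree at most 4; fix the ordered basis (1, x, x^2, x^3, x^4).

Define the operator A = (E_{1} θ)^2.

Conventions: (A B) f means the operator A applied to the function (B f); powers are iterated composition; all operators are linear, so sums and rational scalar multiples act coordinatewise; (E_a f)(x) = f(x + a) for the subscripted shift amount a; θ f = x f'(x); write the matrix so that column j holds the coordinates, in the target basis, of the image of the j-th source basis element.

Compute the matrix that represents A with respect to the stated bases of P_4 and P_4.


image of 1: 0
image of x: x + 1
image of x^2: 4x^2 + 12x + 8
image of x^3: 9x^3 + 45x^2 + 72x + 36
image of x^4: 16x^4 + 112x^3 + 288x^2 + 320x + 128
each image's coordinates form column j of the matrix

the matrix is [[0, 1, 8, 36, 128]; [0, 1, 12, 72, 320]; [0, 0, 4, 45, 288]; [0, 0, 0, 9, 112]; [0, 0, 0, 0, 16]] (rows listed top to bottom)


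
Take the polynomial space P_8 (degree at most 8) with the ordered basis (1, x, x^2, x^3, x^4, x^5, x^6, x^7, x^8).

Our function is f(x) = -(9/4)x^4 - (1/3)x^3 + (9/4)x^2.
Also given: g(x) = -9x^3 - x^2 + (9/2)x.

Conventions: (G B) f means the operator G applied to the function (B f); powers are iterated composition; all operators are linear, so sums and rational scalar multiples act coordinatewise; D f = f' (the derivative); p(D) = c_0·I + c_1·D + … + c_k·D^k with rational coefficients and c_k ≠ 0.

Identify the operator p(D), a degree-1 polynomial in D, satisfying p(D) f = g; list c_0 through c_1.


c_0 = 0, c_1 = 1

D^0 f = -(9/4)x^4 - (1/3)x^3 + (9/4)x^2
D^1 f = -9x^3 - x^2 + (9/2)x
matching coefficients of g against c_0 f + c_1 Df + … from the top degree down determines the c_i
solution: c_0 = 0, c_1 = 1


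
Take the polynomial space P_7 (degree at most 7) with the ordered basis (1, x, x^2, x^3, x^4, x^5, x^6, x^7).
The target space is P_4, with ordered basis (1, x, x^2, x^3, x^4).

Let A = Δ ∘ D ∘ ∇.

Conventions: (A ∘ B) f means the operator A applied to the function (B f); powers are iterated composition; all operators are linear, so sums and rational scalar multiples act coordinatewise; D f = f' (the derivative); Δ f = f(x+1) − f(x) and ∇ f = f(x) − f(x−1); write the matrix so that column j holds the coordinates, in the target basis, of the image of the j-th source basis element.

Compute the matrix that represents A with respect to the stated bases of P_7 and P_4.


image of 1: 0
image of x: 0
image of x^2: 0
image of x^3: 6
image of x^4: 24x
image of x^5: 60x^2 + 10
image of x^6: 120x^3 + 60x
image of x^7: 210x^4 + 210x^2 + 14
each image's coordinates form column j of the matrix

the matrix is [[0, 0, 0, 6, 0, 10, 0, 14]; [0, 0, 0, 0, 24, 0, 60, 0]; [0, 0, 0, 0, 0, 60, 0, 210]; [0, 0, 0, 0, 0, 0, 120, 0]; [0, 0, 0, 0, 0, 0, 0, 210]] (rows listed top to bottom)


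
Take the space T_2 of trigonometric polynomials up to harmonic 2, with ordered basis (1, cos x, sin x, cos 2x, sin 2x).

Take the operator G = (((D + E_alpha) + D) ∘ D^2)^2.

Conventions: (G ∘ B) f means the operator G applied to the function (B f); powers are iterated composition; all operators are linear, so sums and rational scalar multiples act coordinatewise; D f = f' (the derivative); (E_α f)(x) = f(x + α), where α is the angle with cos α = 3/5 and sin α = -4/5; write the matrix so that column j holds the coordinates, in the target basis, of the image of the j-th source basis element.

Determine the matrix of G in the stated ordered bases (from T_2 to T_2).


image of 1: 0
image of cos x: -(27/25)cos x - (36/25)sin x
image of sin x: (36/25)cos x - (27/25)sin x
image of cos 2x: -(91632/625)cos 2x + (17024/625)sin 2x
image of sin 2x: -(17024/625)cos 2x - (91632/625)sin 2x
each image's coordinates form column j of the matrix

the matrix is [[0, 0, 0, 0, 0]; [0, -27/25, 36/25, 0, 0]; [0, -36/25, -27/25, 0, 0]; [0, 0, 0, -91632/625, -17024/625]; [0, 0, 0, 17024/625, -91632/625]] (rows listed top to bottom)


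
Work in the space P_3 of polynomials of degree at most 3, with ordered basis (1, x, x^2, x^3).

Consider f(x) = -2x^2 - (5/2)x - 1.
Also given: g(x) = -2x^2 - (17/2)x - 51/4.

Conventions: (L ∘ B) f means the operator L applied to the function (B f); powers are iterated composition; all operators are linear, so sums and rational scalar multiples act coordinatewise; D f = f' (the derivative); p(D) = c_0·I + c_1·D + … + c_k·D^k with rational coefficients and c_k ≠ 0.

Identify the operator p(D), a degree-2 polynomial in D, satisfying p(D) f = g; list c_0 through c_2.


D^0 f = -2x^2 - (5/2)x - 1
D^1 f = -4x - 5/2
D^2 f = -4
matching coefficients of g against c_0 f + c_1 Df + … from the top degree down determines the c_i
solution: c_0 = 1, c_1 = 3/2, c_2 = 2

p(D) = I + (3/2)·D + 2·D^2, i.e. c_0 = 1, c_1 = 3/2, c_2 = 2
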